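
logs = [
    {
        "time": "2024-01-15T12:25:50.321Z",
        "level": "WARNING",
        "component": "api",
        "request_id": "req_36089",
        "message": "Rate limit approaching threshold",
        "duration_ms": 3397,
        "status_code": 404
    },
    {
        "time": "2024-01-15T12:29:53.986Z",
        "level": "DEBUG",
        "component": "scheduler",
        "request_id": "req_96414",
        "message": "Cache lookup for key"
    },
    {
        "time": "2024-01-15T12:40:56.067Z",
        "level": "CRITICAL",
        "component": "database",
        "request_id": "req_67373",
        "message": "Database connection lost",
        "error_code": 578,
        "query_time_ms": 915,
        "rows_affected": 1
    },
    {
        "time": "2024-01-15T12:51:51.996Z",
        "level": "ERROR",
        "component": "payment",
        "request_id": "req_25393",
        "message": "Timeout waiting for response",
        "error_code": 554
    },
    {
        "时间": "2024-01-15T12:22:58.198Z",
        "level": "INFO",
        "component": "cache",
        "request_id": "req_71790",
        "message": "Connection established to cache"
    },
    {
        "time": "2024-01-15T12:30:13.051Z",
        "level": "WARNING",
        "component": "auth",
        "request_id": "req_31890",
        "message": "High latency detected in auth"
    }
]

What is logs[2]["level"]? "CRITICAL"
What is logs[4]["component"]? "cache"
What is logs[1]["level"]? "DEBUG"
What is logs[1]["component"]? "scheduler"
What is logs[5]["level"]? "WARNING"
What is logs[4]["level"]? "INFO"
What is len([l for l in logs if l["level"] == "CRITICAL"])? 1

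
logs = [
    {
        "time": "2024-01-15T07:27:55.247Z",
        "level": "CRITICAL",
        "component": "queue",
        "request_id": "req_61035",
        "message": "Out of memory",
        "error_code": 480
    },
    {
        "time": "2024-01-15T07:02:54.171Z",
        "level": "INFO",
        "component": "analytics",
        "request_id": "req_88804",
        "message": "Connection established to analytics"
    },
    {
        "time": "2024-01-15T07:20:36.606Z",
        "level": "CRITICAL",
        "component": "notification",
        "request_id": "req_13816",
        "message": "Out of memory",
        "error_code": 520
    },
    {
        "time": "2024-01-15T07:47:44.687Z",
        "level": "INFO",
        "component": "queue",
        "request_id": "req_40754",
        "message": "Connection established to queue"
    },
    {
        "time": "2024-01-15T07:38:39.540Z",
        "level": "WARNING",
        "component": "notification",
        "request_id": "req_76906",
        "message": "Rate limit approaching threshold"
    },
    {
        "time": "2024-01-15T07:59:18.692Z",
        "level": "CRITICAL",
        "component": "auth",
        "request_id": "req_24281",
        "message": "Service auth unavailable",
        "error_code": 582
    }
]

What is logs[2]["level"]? "CRITICAL"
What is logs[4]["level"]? "WARNING"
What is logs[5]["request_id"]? "req_24281"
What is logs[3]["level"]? "INFO"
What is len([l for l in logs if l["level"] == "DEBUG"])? 0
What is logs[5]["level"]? "CRITICAL"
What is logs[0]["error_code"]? 480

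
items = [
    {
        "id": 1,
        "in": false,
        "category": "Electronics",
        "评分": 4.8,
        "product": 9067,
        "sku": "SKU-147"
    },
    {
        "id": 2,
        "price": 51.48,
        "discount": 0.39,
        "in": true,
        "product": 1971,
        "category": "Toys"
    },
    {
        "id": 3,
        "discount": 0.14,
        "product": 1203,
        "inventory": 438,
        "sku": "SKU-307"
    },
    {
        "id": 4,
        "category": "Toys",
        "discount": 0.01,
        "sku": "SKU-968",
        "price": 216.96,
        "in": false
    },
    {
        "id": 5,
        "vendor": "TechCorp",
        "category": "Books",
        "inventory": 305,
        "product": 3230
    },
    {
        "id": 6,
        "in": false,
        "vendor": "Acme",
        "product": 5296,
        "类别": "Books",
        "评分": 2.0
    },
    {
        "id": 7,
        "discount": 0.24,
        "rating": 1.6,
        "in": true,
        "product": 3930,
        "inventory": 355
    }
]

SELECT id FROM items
[1, 2, 3, 4, 5, 6, 7]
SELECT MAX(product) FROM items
9067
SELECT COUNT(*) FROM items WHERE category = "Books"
1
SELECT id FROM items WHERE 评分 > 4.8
[]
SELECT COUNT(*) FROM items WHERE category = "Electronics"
1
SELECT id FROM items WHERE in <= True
[1, 2, 4, 6, 7]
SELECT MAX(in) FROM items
True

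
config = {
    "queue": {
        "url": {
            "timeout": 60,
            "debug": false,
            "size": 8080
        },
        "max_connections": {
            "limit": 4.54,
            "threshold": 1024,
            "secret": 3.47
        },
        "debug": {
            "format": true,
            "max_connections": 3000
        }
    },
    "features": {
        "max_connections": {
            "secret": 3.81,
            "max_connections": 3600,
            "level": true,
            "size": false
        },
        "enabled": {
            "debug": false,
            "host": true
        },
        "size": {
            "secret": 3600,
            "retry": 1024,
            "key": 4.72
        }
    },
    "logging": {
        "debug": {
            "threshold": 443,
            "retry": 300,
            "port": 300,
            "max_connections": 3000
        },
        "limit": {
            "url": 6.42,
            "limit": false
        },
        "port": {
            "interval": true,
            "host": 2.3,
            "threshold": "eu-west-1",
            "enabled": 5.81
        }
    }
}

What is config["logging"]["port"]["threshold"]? "eu-west-1"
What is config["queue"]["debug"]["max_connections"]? 3000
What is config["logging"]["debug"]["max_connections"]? 3000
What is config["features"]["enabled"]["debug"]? False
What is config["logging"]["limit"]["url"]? 6.42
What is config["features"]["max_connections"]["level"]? True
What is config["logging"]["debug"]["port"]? 300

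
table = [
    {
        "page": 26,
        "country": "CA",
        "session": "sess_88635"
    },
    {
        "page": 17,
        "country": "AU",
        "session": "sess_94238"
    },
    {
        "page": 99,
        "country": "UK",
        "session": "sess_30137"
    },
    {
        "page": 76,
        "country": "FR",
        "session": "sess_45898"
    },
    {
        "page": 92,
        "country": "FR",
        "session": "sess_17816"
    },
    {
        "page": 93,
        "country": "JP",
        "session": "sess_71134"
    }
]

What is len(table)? 6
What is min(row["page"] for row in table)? 17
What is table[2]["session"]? "sess_30137"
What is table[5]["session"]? "sess_71134"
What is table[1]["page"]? 17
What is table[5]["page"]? 93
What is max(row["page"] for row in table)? 99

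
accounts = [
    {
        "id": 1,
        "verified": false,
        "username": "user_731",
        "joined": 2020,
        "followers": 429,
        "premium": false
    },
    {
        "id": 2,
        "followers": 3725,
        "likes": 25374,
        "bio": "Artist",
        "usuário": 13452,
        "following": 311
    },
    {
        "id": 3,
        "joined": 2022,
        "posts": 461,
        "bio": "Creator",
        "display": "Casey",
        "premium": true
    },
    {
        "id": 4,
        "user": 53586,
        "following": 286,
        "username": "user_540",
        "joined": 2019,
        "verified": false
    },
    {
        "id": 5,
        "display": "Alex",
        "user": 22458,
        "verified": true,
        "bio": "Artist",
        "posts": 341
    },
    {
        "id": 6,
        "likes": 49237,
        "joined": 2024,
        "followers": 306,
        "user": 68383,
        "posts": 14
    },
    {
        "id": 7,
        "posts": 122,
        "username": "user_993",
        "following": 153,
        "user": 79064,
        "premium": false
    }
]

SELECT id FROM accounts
[1, 2, 3, 4, 5, 6, 7]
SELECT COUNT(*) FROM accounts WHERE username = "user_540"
1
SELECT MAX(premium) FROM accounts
True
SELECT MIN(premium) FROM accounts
False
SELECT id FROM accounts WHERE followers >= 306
[1, 2, 6]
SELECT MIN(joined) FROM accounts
2019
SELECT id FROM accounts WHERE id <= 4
[1, 2, 3, 4]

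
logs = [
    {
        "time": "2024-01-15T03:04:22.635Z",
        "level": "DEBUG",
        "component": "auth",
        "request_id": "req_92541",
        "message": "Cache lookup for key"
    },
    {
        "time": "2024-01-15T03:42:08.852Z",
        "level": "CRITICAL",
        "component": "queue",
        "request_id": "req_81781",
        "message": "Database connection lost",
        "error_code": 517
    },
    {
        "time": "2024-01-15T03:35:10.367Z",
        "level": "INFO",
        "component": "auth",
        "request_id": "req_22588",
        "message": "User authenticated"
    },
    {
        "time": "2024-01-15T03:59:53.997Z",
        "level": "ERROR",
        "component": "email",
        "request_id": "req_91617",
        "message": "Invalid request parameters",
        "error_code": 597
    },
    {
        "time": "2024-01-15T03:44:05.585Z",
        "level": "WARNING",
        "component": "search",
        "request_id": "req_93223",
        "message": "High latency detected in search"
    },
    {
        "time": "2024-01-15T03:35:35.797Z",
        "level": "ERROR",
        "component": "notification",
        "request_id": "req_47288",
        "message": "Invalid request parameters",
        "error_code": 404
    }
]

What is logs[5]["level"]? "ERROR"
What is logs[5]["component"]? "notification"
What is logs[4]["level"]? "WARNING"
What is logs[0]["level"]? "DEBUG"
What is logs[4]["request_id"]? "req_93223"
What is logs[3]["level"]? "ERROR"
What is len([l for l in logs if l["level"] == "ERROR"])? 2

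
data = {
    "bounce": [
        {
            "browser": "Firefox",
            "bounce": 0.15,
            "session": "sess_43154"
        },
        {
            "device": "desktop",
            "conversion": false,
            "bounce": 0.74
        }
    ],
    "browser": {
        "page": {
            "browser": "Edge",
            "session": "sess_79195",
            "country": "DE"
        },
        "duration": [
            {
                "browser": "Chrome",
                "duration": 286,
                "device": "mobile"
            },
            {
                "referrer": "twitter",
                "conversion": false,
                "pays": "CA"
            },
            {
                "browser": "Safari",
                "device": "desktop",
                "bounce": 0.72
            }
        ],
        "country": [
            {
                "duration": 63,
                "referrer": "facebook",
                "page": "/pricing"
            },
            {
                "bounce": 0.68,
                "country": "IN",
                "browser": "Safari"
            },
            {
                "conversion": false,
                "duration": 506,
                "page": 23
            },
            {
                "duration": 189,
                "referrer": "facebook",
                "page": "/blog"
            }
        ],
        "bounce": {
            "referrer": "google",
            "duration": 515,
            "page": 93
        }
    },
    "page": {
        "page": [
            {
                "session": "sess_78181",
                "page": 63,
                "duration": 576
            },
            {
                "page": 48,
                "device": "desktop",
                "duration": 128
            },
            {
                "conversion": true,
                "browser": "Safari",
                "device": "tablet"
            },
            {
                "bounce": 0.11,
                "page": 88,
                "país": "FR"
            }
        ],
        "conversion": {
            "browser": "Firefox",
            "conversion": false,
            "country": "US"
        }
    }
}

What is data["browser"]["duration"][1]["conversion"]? False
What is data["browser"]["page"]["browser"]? "Edge"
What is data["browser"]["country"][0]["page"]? "/pricing"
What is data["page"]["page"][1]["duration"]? 128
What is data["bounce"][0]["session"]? "sess_43154"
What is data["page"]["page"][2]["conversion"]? True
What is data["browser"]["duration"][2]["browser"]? "Safari"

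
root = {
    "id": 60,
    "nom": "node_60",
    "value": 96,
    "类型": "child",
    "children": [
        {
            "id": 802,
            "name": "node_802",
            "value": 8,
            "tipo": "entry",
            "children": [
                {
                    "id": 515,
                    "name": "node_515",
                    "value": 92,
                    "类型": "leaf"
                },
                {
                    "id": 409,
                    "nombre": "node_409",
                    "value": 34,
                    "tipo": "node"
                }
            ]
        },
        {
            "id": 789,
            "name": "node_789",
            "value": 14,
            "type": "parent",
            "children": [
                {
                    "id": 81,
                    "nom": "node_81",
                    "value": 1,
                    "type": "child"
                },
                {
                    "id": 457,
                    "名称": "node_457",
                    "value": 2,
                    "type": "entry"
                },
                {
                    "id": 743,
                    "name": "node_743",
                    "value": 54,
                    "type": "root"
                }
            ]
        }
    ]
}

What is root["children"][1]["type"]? "parent"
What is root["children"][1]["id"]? 789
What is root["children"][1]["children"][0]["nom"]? "node_81"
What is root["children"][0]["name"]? "node_802"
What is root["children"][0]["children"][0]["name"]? "node_515"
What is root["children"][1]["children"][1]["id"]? 457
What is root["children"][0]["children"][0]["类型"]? "leaf"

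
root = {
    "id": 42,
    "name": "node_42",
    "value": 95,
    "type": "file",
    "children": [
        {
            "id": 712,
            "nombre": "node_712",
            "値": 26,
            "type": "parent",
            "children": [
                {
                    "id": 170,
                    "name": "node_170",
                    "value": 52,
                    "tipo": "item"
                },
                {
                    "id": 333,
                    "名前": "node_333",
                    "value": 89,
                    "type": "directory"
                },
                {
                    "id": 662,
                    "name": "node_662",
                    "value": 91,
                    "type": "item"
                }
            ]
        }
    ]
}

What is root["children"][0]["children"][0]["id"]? 170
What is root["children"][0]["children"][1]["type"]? "directory"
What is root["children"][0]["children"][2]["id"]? 662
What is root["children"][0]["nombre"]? "node_712"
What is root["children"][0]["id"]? 712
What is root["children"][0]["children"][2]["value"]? 91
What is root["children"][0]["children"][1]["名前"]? "node_333"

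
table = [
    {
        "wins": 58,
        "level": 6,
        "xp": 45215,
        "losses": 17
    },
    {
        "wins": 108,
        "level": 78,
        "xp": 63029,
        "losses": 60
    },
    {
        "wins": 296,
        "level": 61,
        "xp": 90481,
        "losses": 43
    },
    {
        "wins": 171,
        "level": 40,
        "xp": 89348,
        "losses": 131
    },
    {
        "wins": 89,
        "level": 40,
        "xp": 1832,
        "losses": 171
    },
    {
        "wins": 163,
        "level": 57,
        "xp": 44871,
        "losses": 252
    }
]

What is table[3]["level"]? 40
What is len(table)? 6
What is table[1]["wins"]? 108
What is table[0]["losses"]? 17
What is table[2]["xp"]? 90481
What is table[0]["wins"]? 58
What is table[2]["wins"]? 296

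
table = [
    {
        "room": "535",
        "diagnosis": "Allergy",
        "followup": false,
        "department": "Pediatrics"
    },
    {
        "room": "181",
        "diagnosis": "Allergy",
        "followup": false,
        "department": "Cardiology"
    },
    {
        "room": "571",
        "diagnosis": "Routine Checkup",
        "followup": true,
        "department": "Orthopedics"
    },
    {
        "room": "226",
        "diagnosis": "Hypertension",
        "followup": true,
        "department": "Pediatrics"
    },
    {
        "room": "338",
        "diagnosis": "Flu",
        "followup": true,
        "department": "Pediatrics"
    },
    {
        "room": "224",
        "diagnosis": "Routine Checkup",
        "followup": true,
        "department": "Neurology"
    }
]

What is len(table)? 6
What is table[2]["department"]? "Orthopedics"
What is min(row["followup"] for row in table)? False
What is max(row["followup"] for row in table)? True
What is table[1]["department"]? "Cardiology"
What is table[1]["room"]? "181"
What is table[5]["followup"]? True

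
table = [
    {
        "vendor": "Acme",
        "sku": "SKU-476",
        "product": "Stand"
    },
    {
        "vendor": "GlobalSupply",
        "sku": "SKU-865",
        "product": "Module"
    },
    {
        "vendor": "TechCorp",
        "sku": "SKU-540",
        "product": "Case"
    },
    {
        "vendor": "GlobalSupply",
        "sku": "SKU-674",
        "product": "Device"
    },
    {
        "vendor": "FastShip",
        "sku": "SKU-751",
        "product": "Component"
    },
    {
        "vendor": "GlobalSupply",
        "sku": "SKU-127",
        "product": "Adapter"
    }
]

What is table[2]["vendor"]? "TechCorp"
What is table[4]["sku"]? "SKU-751"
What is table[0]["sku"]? "SKU-476"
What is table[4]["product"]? "Component"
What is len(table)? 6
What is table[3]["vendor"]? "GlobalSupply"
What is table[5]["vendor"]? "GlobalSupply"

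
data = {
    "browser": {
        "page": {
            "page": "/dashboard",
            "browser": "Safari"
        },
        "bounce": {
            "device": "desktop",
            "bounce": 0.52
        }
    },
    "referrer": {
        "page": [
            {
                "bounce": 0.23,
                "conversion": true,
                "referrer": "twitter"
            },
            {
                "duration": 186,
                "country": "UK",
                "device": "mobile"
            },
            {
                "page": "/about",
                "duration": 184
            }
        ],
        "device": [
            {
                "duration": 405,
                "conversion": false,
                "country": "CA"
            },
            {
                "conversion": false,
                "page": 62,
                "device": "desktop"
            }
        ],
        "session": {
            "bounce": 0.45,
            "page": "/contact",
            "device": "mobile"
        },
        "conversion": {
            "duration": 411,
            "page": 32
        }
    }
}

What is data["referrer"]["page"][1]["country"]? "UK"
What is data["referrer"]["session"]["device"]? "mobile"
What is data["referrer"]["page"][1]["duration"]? 186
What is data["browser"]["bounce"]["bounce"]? 0.52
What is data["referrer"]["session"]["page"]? "/contact"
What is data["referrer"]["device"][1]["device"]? "desktop"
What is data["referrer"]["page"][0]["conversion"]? True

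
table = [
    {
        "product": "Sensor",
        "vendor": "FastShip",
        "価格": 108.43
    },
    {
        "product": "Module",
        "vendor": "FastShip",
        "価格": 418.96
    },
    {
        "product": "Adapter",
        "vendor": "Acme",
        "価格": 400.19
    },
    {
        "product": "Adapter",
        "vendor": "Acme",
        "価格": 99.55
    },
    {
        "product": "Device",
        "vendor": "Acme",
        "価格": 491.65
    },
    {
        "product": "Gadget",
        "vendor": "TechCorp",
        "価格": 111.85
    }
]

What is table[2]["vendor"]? "Acme"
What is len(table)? 6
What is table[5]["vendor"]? "TechCorp"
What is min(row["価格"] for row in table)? 99.55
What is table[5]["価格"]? 111.85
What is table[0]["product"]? "Sensor"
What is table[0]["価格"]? 108.43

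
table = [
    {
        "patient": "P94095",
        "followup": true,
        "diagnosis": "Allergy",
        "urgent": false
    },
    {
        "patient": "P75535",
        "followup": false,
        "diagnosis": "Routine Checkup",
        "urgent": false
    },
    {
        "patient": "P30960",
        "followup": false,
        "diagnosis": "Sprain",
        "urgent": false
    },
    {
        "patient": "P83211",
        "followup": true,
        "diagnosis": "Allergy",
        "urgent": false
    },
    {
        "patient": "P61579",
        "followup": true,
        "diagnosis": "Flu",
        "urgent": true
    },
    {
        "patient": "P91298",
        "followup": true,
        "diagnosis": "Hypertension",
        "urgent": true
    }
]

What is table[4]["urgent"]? True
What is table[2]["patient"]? "P30960"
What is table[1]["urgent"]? False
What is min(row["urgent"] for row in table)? False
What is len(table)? 6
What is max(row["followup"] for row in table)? True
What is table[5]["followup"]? True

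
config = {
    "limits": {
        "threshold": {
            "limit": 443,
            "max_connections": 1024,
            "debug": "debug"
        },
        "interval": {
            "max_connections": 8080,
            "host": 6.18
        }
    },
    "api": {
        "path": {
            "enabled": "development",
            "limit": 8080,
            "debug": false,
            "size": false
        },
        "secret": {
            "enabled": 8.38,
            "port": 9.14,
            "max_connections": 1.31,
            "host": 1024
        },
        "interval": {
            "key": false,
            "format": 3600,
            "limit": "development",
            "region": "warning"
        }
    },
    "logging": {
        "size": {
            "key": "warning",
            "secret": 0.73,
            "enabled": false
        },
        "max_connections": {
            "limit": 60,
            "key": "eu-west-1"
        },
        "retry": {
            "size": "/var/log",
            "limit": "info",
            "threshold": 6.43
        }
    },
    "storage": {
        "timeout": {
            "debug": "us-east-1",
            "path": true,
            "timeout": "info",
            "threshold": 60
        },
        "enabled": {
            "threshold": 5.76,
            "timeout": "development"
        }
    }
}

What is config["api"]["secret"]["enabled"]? 8.38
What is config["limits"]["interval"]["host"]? 6.18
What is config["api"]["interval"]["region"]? "warning"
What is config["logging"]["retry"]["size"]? "/var/log"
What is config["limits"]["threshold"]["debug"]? "debug"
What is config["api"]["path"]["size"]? False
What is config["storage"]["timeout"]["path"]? True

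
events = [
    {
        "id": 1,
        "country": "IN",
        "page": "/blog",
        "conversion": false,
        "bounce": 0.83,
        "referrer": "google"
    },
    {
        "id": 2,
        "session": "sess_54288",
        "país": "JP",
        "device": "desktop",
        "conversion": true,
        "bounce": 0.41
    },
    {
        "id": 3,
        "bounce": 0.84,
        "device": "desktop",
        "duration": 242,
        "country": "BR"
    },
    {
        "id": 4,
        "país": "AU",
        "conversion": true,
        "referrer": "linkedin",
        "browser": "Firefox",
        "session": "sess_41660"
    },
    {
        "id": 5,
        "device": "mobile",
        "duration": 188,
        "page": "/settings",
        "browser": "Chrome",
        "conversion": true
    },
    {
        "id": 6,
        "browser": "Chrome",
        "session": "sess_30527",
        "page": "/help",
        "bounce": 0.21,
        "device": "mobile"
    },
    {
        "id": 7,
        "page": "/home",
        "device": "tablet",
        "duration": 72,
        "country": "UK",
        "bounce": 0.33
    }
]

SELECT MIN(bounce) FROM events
0.21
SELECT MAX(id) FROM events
7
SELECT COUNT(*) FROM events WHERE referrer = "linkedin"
1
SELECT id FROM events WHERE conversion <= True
[1, 2, 4, 5]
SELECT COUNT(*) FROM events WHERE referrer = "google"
1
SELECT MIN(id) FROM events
1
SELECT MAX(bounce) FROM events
0.84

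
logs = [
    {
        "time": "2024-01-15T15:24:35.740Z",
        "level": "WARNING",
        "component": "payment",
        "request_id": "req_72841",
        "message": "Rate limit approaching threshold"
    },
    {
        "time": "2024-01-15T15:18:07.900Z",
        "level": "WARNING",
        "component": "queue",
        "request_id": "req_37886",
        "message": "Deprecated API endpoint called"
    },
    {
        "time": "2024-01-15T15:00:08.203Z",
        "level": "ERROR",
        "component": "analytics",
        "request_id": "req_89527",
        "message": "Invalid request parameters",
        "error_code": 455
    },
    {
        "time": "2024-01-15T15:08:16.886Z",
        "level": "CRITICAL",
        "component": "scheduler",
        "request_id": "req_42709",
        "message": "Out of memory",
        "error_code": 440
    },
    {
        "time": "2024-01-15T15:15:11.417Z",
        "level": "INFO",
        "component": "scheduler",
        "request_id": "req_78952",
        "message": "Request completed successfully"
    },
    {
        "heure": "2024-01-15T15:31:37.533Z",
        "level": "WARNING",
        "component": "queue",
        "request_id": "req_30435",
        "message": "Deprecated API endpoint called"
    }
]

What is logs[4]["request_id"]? "req_78952"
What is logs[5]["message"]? "Deprecated API endpoint called"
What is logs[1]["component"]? "queue"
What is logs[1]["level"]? "WARNING"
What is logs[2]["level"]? "ERROR"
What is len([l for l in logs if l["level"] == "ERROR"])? 1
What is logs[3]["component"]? "scheduler"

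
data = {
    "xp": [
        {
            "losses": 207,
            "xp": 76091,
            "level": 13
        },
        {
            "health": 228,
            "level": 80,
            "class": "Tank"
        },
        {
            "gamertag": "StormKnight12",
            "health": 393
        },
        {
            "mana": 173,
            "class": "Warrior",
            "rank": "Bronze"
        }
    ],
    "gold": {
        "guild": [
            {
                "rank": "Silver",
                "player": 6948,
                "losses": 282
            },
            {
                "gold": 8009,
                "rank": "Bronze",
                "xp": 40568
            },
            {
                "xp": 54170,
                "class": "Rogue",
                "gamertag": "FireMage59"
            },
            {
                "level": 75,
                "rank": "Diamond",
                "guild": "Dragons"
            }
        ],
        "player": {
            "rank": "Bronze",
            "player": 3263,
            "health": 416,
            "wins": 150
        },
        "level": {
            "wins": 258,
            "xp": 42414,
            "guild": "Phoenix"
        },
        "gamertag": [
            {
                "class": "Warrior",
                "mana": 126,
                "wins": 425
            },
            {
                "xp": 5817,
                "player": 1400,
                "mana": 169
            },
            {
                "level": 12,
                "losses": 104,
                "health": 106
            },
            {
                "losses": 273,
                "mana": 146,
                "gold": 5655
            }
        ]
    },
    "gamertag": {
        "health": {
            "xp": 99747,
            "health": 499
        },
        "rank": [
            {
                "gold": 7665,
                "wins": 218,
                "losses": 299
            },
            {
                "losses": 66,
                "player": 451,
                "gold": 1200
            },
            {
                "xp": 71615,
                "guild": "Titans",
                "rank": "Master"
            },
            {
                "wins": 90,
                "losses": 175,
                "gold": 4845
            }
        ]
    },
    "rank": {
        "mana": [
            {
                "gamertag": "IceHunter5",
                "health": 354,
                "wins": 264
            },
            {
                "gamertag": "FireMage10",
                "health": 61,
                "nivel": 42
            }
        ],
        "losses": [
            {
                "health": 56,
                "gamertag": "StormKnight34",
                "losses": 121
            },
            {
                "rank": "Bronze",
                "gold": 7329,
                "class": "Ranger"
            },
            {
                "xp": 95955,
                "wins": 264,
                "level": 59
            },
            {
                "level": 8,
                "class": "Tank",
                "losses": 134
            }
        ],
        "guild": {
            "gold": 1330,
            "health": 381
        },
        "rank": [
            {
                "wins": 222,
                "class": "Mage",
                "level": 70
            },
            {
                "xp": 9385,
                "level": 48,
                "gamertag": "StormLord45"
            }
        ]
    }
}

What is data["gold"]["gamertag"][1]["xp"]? 5817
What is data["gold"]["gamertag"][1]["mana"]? 169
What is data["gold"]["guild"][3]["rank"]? "Diamond"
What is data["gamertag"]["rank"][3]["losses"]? 175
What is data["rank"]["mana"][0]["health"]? 354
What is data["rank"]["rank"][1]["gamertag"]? "StormLord45"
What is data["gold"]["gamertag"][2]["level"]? 12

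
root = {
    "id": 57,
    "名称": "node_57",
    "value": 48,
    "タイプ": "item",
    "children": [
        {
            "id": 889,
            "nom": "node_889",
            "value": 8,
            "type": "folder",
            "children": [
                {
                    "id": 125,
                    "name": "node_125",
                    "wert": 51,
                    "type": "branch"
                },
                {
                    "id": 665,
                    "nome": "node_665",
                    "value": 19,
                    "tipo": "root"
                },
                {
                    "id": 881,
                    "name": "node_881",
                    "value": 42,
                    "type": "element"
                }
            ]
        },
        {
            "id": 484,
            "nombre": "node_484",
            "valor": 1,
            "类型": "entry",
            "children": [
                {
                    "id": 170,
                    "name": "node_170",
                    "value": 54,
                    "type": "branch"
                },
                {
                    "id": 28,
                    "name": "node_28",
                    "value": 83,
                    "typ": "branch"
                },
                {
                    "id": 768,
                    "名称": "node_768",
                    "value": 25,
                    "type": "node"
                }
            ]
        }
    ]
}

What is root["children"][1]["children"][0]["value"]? 54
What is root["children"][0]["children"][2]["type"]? "element"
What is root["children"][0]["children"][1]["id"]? 665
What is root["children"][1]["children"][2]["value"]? 25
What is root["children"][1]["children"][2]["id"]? 768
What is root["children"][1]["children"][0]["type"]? "branch"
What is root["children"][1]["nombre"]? "node_484"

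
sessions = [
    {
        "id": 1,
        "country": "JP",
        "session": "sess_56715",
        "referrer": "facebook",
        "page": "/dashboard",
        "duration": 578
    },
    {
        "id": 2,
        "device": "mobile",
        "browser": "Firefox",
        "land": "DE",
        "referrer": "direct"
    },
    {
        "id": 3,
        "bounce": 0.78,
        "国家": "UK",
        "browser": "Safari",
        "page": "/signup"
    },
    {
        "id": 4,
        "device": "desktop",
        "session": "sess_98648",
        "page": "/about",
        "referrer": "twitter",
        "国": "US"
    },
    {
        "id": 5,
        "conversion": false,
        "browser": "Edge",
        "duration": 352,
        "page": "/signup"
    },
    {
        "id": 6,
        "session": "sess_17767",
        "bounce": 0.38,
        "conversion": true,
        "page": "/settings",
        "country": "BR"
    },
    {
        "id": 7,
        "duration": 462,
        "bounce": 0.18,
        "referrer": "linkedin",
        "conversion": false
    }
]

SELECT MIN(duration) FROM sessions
352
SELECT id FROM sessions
[1, 2, 3, 4, 5, 6, 7]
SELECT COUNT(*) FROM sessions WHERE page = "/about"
1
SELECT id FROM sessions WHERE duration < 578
[5, 7]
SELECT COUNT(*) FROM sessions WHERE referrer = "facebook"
1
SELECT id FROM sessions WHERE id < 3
[1, 2]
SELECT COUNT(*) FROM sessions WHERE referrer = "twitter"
1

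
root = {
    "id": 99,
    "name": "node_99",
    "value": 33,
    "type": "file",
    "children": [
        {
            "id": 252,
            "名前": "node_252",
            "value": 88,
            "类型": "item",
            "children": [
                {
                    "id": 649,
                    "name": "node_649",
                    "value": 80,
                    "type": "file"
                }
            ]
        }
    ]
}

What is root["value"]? 33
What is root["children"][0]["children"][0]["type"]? "file"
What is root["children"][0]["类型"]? "item"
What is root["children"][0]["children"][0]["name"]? "node_649"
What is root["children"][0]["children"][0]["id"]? 649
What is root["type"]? "file"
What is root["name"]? "node_99"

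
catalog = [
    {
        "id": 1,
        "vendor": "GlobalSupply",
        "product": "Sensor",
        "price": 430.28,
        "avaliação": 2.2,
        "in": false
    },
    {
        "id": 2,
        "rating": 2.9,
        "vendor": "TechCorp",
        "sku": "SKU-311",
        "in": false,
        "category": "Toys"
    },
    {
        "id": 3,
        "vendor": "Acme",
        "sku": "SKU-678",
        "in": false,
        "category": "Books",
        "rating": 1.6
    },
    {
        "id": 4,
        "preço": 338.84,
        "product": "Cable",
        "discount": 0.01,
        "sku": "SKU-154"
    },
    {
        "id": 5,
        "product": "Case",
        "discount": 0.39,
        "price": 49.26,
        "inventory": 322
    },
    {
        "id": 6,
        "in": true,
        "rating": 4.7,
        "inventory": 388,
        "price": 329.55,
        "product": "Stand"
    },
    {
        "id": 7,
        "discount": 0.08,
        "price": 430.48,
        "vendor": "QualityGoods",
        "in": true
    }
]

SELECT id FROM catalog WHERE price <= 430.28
[1, 5, 6]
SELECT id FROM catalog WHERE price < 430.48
[1, 5, 6]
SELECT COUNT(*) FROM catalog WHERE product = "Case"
1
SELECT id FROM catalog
[1, 2, 3, 4, 5, 6, 7]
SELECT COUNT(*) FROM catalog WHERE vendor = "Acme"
1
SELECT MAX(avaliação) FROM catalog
2.2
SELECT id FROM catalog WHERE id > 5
[6, 7]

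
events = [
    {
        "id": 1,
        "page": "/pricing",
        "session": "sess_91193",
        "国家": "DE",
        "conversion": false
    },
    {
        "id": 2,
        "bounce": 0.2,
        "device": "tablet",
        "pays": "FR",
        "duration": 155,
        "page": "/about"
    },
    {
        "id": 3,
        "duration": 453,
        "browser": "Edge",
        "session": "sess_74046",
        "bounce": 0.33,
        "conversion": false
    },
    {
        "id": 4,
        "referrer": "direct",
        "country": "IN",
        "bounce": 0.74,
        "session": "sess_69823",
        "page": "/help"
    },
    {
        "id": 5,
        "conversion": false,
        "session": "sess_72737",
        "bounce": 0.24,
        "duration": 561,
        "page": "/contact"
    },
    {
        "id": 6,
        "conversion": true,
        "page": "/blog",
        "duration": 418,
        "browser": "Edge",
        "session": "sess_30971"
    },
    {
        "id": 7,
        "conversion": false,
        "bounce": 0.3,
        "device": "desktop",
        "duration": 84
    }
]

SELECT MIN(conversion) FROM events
False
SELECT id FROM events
[1, 2, 3, 4, 5, 6, 7]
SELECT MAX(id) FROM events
7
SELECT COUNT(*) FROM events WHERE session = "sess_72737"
1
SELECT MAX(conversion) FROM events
True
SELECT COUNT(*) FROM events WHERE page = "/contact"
1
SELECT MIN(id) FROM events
1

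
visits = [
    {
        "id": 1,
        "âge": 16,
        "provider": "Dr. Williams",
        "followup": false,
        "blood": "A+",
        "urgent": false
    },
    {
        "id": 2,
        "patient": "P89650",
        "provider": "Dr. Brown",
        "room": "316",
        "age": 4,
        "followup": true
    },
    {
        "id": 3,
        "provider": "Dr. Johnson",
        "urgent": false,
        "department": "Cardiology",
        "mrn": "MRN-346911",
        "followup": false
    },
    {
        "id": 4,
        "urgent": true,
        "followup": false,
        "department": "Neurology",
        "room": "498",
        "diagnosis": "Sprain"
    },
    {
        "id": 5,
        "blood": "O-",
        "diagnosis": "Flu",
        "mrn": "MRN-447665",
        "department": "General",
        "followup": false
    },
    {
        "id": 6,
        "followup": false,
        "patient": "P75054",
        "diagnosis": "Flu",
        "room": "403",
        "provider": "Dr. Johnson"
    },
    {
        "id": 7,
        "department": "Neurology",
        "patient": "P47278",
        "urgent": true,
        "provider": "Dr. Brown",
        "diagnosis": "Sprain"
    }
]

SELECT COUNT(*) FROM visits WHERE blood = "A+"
1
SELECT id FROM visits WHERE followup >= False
[1, 2, 3, 4, 5, 6]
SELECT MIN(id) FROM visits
1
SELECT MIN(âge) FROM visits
16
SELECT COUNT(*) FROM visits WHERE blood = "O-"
1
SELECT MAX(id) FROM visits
7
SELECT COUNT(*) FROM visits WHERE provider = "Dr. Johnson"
2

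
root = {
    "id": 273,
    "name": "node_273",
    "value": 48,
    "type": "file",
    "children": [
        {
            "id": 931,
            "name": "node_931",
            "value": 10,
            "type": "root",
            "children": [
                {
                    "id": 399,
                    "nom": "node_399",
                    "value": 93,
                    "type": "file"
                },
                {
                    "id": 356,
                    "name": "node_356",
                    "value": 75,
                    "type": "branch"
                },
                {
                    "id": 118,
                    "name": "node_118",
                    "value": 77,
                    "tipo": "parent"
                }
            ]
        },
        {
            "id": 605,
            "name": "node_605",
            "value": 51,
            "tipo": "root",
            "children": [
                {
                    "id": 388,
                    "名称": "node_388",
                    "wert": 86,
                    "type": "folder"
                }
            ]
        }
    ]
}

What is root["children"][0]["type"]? "root"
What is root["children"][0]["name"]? "node_931"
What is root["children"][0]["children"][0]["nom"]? "node_399"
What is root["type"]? "file"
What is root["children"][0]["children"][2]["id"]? 118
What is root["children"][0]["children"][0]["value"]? 93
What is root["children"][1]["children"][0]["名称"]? "node_388"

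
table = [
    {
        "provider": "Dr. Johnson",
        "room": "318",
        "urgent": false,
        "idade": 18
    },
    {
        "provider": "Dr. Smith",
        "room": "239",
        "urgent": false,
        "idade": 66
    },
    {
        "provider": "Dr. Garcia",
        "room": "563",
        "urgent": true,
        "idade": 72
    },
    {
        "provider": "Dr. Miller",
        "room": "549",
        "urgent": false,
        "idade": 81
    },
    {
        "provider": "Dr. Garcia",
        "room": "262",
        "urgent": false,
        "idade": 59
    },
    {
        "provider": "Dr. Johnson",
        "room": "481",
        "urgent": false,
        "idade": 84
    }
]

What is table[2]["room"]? "563"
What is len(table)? 6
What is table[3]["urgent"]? False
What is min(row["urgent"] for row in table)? False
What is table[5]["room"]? "481"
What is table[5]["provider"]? "Dr. Johnson"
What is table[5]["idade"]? 84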